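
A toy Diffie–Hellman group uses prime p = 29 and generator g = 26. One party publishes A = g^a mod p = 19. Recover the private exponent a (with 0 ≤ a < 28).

27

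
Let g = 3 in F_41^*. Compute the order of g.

The order of 3 must divide p − 1 = 40 = 2^3 · 5.
Divisors: 1, 2, 4, 5, 8, 10, 20, 40.
Check each in increasing order: 3^1 ≡ 3;  3^2 ≡ 9;  3^4 ≡ 40;  3^5 ≡ 38;  3^8 ≡ 1.
Smallest exponent giving 1 is 8.

8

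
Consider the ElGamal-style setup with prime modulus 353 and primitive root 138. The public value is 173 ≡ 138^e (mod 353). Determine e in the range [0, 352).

Baby-step giant-step with m = ceil(sqrt(352)) = 19.
Baby table (138^j mod 353 for j=0..18):
  0:1  1:138  2:335  3:340  4:324  5:234  6:169  7:24
  8:135  9:274  10:41  11:10  12:321  13:173  14:223  15:63
  16:222  17:278  18:240
Giant step factor: 138^(-19) ≡ 74 (mod 353).
Scan 173·74^i mod 353 for i = 0, 1, …:
  i=0: 173
Match at i=0, j=13: e = 0·19 + 13 = 13.

13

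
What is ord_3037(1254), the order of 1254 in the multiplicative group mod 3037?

1012

The order of 1254 must divide p − 1 = 3036 = 2^2 · 3 · 11 · 23.
Divisors: 1, 2, 3, 4, 6, 11, 12, 22, 23, 33, 44, 46, 66, 69, 92, 132, 138, 253, 276, 506, 759, 1012, 1518, 3036.
Check each in increasing order: 1254^1 ≡ 1254;  1254^2 ≡ 2387;  1254^3 ≡ 1853;  1254^4 ≡ 357;  1254^6 ≡ 1799;  1254^11 ≡ 2840;  1254^12 ≡ 1996;  1254^22 ≡ 2365;  1254^23 ≡ 1598;  1254^33 ≡ 1793;  1254^44 ≡ 2108;  1254^46 ≡ 2524;  1254^66 ≡ 1703;  1254^69 ≡ 216;  1254^92 ≡ 1987;  1254^132 ≡ 2911;  1254^138 ≡ 1101;  1254^253 ≡ 2756;  1254^276 ≡ 438;  1254^506 ≡ 3036;  1254^759 ≡ 281;  1254^1012 ≡ 1.
Smallest exponent giving 1 is 1012.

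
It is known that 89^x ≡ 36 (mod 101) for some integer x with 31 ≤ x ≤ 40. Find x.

Compute 89^31 mod 101 = 99, then multiply by 89 repeatedly:
  89^31=99  89^32=24  89^33=15  89^34=22  89^35=39
  89^36=37  89^37=61  89^38=76  89^39=98  89^40=36
Found 36 at exponent 40.

40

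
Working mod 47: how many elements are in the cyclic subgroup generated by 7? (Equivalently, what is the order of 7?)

The order of 7 must divide p − 1 = 46 = 2 · 23.
Divisors: 1, 2, 23, 46.
Check each in increasing order: 7^1 ≡ 7;  7^2 ≡ 2;  7^23 ≡ 1.
Smallest exponent giving 1 is 23.

23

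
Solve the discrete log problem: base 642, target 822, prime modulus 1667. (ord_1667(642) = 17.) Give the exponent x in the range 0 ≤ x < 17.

14

Successive powers of 642 modulo 1667:
  642^0=1  642^1=642  642^2=415  642^3=1377  642^4=524  642^5=1341
  642^6=750  642^7=1404  642^8=1188  642^9=877  642^10=1255  642^11=549
  642^12=721  642^13=1123  642^14=822
So 642^14 ≡ 822 (mod 1667), giving x = 14.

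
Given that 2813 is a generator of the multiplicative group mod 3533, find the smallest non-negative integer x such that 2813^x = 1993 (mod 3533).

Baby-step giant-step with m = ceil(sqrt(3532)) = 60.
Baby table (2813^j mod 3533 for j=0..59):
  0:1  1:2813  2:2582  3:2851  4:3486  5:2043  6:2301  7:257
  8:2209  9:2903  10:1376  11:2053  12:2167  13:1346  14:2455  15:2433
  16:608  17:332  18:1204  19:2238  20:3221  21:2061  22:3473  23:804
  24:532  25:2057  26:2820  27:1075  28:3260  29:2245  30:1714  31:2470
  32:2232  33:475  34:701  35:499  36:1086  37:2406  38:2383  39:1278
  40:1953  41:3507  42:1055  43:3528  44:67  45:1222  46:3410  47:235
  48:384  49:2627  50:2248  51:3087  52:3150  53:186  54:334  55:3297
  56:336  57:1857  58:1967  59:493
Giant step factor: 2813^(-60) ≡ 1526 (mod 3533).
Scan 1993·1526^i mod 3533 for i = 0, 1, …:
  i=0: 1993   i=1: 2938   i=2: 11   i=3: 2654
  i=4: 1186   i=5: 940   i=6: 42   i=7: 498
  i=8: 353   i=9: 1662     …   i=17: 1046
  i=18: 2813
Match at i=18, j=1: x = 18·60 + 1 = 1081.

1081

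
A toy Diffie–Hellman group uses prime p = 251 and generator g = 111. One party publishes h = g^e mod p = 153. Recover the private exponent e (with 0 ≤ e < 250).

172

Baby-step giant-step with m = ceil(sqrt(250)) = 16.
Baby table (111^j mod 251 for j=0..15):
  0:1  1:111  2:22  3:183  4:233  5:10  6:106  7:220
  8:73  9:71  10:100  11:56  12:192  13:228  14:208  15:247
Giant step factor: 111^(-16) ≡ 13 (mod 251).
Scan 153·13^i mod 251 for i = 0, 1, …:
  i=0: 153   i=1: 232   i=2: 4   i=3: 52
  i=4: 174   i=5: 3   i=6: 39   i=7: 5
  i=8: 65   i=9: 92   i=10: 192
Match at i=10, j=12: e = 10·16 + 12 = 172.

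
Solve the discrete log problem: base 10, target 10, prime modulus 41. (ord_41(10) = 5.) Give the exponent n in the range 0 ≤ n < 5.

Successive powers of 10 modulo 41:
  10^0=1  10^1=10
So 10^1 ≡ 10 (mod 41), giving n = 1.

1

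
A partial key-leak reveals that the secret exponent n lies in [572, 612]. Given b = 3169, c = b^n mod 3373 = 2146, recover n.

572

Compute 3169^572 mod 3373 = 2146, then multiply by 3169 repeatedly:
  3169^572=2146
Found 2146 at exponent 572.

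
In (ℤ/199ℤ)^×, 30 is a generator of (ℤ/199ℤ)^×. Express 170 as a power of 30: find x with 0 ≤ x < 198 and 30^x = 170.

Baby-step giant-step with m = ceil(sqrt(198)) = 15.
Baby table (30^j mod 199 for j=0..14):
  0:1  1:30  2:104  3:135  4:70  5:110  6:116  7:97
  8:124  9:138  10:160  11:24  12:123  13:108  14:56
Giant step factor: 30^(-15) ≡ 147 (mod 199).
Scan 170·147^i mod 199 for i = 0, 1, …:
  i=0: 170   i=1: 115   i=2: 189   i=3: 122
  i=4: 24
Match at i=4, j=11: x = 4·15 + 11 = 71.

71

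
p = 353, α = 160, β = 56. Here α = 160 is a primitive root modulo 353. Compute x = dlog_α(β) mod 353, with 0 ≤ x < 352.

Baby-step giant-step with m = ceil(sqrt(352)) = 19.
Baby table (160^j mod 353 for j=0..18):
  0:1  1:160  2:184  3:141  4:321  5:175  6:113  7:77
  8:318  9:48  10:267  11:7  12:61  13:229  14:281  15:129
  16:166  17:85  18:186
Giant step factor: 160^(-19) ≡ 219 (mod 353).
Scan 56·219^i mod 353 for i = 0, 1, …:
  i=0: 56   i=1: 262   i=2: 192   i=3: 41
  i=4: 154   i=5: 191   i=6: 175
Match at i=6, j=5: x = 6·19 + 5 = 119.

119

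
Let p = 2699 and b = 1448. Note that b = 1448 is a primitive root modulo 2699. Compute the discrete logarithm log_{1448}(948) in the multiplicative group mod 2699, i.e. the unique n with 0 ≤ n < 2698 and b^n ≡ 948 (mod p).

Baby-step giant-step with m = ceil(sqrt(2698)) = 52.
Baby table (1448^j mod 2699 for j=0..51):
  0:1  1:1448  2:2280  3:563  4:126  5:1615  6:1186  7:764
  8:2381  9:1065  10:991  11:1799  12:417  13:1939  14:712  15:2657
  16:1261  17:1404  18:645  19:106  20:2344  21:1469  22:300  23:2560
  24:1153  25:1562  26:14  27:1379  28:2231  29:2484  30:1764  31:1018
  32:410  33:2599  34:946  35:1415  36:379  37:895  38:440  39:156
  40:1871  41:2111  42:1460  43:763  44:933  45:1484  46:428  47:1673
  48:1501  49:753  50:2647  51:276
Giant step factor: 1448^(-52) ≡ 840 (mod 2699).
Scan 948·840^i mod 2699 for i = 0, 1, …:
  i=0: 948   i=1: 115   i=2: 2135   i=3: 1264
  i=4: 1053   i=5: 1947   i=6: 2585   i=7: 1404
Match at i=7, j=17: n = 7·52 + 17 = 381.

381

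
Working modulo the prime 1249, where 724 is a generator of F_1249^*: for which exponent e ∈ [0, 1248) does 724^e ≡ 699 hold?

Baby-step giant-step with m = ceil(sqrt(1248)) = 36.
Baby table (724^j mod 1249 for j=0..35):
  0:1  1:724  2:845  3:1019  4:846  5:494  6:442  7:264
  8:39  9:758  10:481  11:1022  12:520  13:531  14:1001  15:304
  16:272  17:835  18:24  19:1139  20:296  21:725  22:320  23:615
  24:616  25:91  26:936  27:706  28:303  29:797  30:1239  31:254
  32:293  33:1051  34:283  35:56
Giant step factor: 724^(-36) ≡ 206 (mod 1249).
Scan 699·206^i mod 1249 for i = 0, 1, …:
  i=0: 699   i=1: 359   i=2: 263   i=3: 471
  i=4: 853   i=5: 858   i=6: 639   i=7: 489
  i=8: 814   i=9: 318     …   i=28: 1021
  i=29: 494
Match at i=29, j=5: e = 29·36 + 5 = 1049.

1049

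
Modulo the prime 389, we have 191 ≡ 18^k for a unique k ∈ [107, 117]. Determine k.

Compute 18^107 mod 389 = 263, then multiply by 18 repeatedly:
  18^107=263  18^108=66  18^109=21  18^110=378  18^111=191
Found 191 at exponent 111.

111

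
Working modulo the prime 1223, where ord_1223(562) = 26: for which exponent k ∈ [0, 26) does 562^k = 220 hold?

9

Successive powers of 562 modulo 1223:
  562^0=1  562^1=562  562^2=310  562^3=554  562^4=706  562^5=520
  562^6=1166  562^7=987  562^8=675  562^9=220
So 562^9 ≡ 220 (mod 1223), giving k = 9.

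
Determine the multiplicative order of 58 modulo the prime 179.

The order of 58 must divide p − 1 = 178 = 2 · 89.
Divisors: 1, 2, 89, 178.
Check each in increasing order: 58^1 ≡ 58;  58^2 ≡ 142;  58^89 ≡ 178;  58^178 ≡ 1.
Smallest exponent giving 1 is 178.

178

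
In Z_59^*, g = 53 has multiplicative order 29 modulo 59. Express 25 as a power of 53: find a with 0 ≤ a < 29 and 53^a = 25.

19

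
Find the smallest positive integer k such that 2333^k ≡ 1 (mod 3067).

1533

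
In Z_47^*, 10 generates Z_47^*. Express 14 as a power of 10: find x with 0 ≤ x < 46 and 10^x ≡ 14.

Successive powers of 10 modulo 47:
  10^0=1  10^1=10  10^2=6  10^3=13  10^4=36  10^5=31
  10^6=28  10^7=45  10^8=27  10^9=35  10^10=21  10^11=22
  10^12=32  10^13=38  10^14=4  10^15=40  10^16=24  10^17=5
  10^18=3  10^19=30  10^20=18  10^21=39  10^22=14
So 10^22 ≡ 14 (mod 47), giving x = 22.

22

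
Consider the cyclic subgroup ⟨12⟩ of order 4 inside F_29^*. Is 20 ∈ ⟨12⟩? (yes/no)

no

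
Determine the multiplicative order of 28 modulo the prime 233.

The order of 28 must divide p − 1 = 232 = 2^3 · 29.
Divisors: 1, 2, 4, 8, 29, 58, 116, 232.
Check each in increasing order: 28^1 ≡ 28;  28^2 ≡ 85;  28^4 ≡ 2;  28^8 ≡ 4;  28^29 ≡ 89;  28^58 ≡ 232;  28^116 ≡ 1.
Smallest exponent giving 1 is 116.

116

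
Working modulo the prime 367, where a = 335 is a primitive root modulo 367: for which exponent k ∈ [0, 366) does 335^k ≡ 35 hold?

Baby-step giant-step with m = ceil(sqrt(366)) = 20.
Baby table (335^j mod 367 for j=0..19):
  0:1  1:335  2:290  3:262  4:57  5:11  6:15  7:254
  8:313  9:260  10:121  11:165  12:225  13:140  14:291  15:230
  16:347  17:273  18:72  19:265
Giant step factor: 335^(-20) ≡ 207 (mod 367).
Scan 35·207^i mod 367 for i = 0, 1, …:
  i=0: 35   i=1: 272   i=2: 153   i=3: 109
  i=4: 176   i=5: 99   i=6: 308   i=7: 265
Match at i=7, j=19: k = 7·20 + 19 = 159.

159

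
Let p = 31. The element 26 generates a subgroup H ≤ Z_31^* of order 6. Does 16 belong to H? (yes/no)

no

⟨26⟩ has order 6; its elements mod 31 are {1, 5, 6, 25, 26, 30}.
16 is not in this set.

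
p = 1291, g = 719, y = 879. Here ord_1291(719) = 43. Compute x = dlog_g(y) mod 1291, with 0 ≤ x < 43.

35

Baby-step giant-step with m = ceil(sqrt(43)) = 7.
Baby table (719^j mod 1291 for j=0..6):
  0:1  1:719  2:561  3:567  4:1008  5:501  6:30
Giant step factor: 719^(-7) ≡ 702 (mod 1291).
Scan 879·702^i mod 1291 for i = 0, 1, …:
  i=0: 879   i=1: 1251   i=2: 322   i=3: 119
  i=4: 914   i=5: 1
Match at i=5, j=0: x = 5·7 + 0 = 35.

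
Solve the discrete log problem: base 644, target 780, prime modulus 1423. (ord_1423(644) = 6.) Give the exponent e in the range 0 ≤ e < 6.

Successive powers of 644 modulo 1423:
  644^0=1  644^1=644  644^2=643  644^3=1422  644^4=779  644^5=780
So 644^5 ≡ 780 (mod 1423), giving e = 5.

5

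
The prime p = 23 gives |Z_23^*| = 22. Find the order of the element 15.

The order of 15 must divide p − 1 = 22 = 2 · 11.
Divisors: 1, 2, 11, 22.
Check each in increasing order: 15^1 ≡ 15;  15^2 ≡ 18;  15^11 ≡ 22;  15^22 ≡ 1.
Smallest exponent giving 1 is 22.

22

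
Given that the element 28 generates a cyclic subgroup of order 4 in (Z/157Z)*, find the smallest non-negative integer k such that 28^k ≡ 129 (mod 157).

3

Successive powers of 28 modulo 157:
  28^0=1  28^1=28  28^2=156  28^3=129
So 28^3 ≡ 129 (mod 157), giving k = 3.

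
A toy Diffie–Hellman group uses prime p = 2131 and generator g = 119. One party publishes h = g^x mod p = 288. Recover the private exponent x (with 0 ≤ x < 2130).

2045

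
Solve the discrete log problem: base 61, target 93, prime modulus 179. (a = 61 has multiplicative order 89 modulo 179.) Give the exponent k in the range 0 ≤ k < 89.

79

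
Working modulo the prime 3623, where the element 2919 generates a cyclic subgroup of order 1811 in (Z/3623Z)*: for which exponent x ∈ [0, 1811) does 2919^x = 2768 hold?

180

Baby-step giant-step with m = ceil(sqrt(1811)) = 43.
Baby table (2919^j mod 3623 for j=0..42):
  0:1  1:2919  2:2888  3:2974  4:398  5:2402  6:933  7:2554
  8:2615  9:3147  10:1788  11:2052  12:969  13:2571  14:1516  15:1521
  16:1624  17:1572  18:1950  19:317  20:1458  21:2500  22:778  23:2984
  24:604  25:2298  26:1689  27:2911  28:1274  29:1608  30:1967  31:2841
  32:3455  33:2336  34:298  35:342  36:1973  37:2240  38:2668  39:2065
  40:2686  41:262  42:325
Giant step factor: 2919^(-43) ≡ 3143 (mod 3623).
Scan 2768·3143^i mod 3623 for i = 0, 1, …:
  i=0: 2768   i=1: 1001   i=2: 1379   i=3: 1089
  i=4: 2615
Match at i=4, j=8: x = 4·43 + 8 = 180.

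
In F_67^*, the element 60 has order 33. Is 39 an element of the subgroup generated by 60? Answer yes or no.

39 ∈ ⟨60⟩ iff 39^33 ≡ 1 (mod 67), since |⟨60⟩| = 33.
39^33 mod 67 = 1.
Since 1 = 1, 39 lies in the subgroup.

yes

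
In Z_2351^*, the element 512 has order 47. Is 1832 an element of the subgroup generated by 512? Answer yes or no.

no

1832 ∈ ⟨512⟩ iff 1832^47 ≡ 1 (mod 2351), since |⟨512⟩| = 47.
1832^47 mod 2351 = 744.
Since 744 ≠ 1, 1832 does not lie in the subgroup.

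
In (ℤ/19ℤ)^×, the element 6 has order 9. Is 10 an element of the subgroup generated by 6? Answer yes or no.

no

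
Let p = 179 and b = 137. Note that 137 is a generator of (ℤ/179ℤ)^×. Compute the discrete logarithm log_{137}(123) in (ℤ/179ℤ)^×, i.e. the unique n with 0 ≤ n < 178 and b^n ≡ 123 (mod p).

Baby-step giant-step with m = ceil(sqrt(178)) = 14.
Baby table (137^j mod 179 for j=0..13):
  0:1  1:137  2:153  3:18  4:139  5:69  6:145  7:175
  8:168  9:104  10:107  11:160  12:82  13:136
Giant step factor: 137^(-14) ≡ 56 (mod 179).
Scan 123·56^i mod 179 for i = 0, 1, …:
  i=0: 123   i=1: 86   i=2: 162   i=3: 122
  i=4: 30   i=5: 69
Match at i=5, j=5: n = 5·14 + 5 = 75.

75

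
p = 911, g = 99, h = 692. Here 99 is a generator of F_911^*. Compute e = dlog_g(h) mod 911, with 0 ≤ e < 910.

Baby-step giant-step with m = ceil(sqrt(910)) = 31.
Baby table (99^j mod 911 for j=0..30):
  0:1  1:99  2:691  3:84  4:117  5:651  6:679  7:718
  8:24  9:554  10:186  11:194  12:75  13:137  14:809  15:834
  16:576  17:542  18:820  19:101  20:889  21:555  22:285  23:885
  24:159  25:254  26:549  27:602  28:383  29:566  30:463
Giant step factor: 99^(-31) ≡ 419 (mod 911).
Scan 692·419^i mod 911 for i = 0, 1, …:
  i=0: 692   i=1: 250   i=2: 896   i=3: 92
  i=4: 286   i=5: 493   i=6: 681   i=7: 196
  i=8: 134   i=9: 575   i=10: 421   i=11: 576
Match at i=11, j=16: e = 11·31 + 16 = 357.

357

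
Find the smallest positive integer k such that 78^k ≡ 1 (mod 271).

The order of 78 must divide p − 1 = 270 = 2 · 3^3 · 5.
Divisors: 1, 2, 3, 5, 6, 9, 10, 15, 18, 27, 30, 45, 54, 90, 135, 270.
Check each in increasing order: 78^1 ≡ 78;  78^2 ≡ 122;  78^3 ≡ 31;  78^5 ≡ 259;  78^6 ≡ 148;  78^9 ≡ 252;  78^10 ≡ 144;  78^15 ≡ 169;  78^18 ≡ 90;  78^27 ≡ 187;  78^30 ≡ 106;  78^45 ≡ 28;  78^54 ≡ 10;  78^90 ≡ 242;  78^135 ≡ 1.
Smallest exponent giving 1 is 135.

135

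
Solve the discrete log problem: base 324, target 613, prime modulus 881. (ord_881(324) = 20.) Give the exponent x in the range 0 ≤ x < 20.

14

Successive powers of 324 modulo 881:
  324^0=1  324^1=324  324^2=137  324^3=338  324^4=268  324^5=494
  324^6=595  324^7=722  324^8=463  324^9=242  324^10=880  324^11=557
  324^12=744  324^13=543  324^14=613
So 324^14 ≡ 613 (mod 881), giving x = 14.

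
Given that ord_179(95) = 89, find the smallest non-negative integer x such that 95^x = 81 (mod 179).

69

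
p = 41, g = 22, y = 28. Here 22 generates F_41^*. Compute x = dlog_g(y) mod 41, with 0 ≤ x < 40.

39

Successive powers of 22 modulo 41:
  22^0=1  22^1=22  22^2=33  22^3=29  22^4=23  22^5=14
  22^6=21  22^7=11  22^8=37  22^9=35  22^10=32  22^11=7
  22^12=31  22^13=26  22^14=39  22^15=38  22^16=16  22^17=24
  22^18=36  22^19=13  22^20=40  22^21=19  22^22=8  22^23=12
  22^24=18  22^25=27  22^26=20  22^27=30  22^28=4  22^29=6
  22^30=9  22^31=34  22^32=10  22^33=15  22^34=2  22^35=3
  22^36=25  22^37=17  22^38=5  22^39=28
So 22^39 ≡ 28 (mod 41), giving x = 39.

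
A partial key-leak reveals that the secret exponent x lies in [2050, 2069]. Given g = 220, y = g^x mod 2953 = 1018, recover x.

2054

Compute 220^2050 mod 2953 = 2878, then multiply by 220 repeatedly:
  220^2050=2878  220^2051=1218  220^2052=2190  220^2053=461  220^2054=1018
Found 1018 at exponent 2054.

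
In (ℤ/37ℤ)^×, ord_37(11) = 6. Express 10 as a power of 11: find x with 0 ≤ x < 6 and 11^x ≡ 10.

2

Successive powers of 11 modulo 37:
  11^0=1  11^1=11  11^2=10
So 11^2 ≡ 10 (mod 37), giving x = 2.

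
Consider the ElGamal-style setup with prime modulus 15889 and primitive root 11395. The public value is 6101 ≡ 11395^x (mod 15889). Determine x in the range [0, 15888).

14080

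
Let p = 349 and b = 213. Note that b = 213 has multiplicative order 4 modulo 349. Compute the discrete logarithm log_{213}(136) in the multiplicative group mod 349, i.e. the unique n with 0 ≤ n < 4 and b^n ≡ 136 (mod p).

Successive powers of 213 modulo 349:
  213^0=1  213^1=213  213^2=348  213^3=136
So 213^3 ≡ 136 (mod 349), giving n = 3.

3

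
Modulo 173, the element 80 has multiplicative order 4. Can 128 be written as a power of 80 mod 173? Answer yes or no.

no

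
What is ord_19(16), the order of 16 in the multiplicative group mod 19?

9

The order of 16 must divide p − 1 = 18 = 2 · 3^2.
Divisors: 1, 2, 3, 6, 9, 18.
Check each in increasing order: 16^1 ≡ 16;  16^2 ≡ 9;  16^3 ≡ 11;  16^6 ≡ 7;  16^9 ≡ 1.
Smallest exponent giving 1 is 9.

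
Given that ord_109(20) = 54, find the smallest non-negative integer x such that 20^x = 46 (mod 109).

9

Successive powers of 20 modulo 109:
  20^0=1  20^1=20  20^2=73  20^3=43  20^4=97  20^5=87
  20^6=105  20^7=29  20^8=35  20^9=46
So 20^9 ≡ 46 (mod 109), giving x = 9.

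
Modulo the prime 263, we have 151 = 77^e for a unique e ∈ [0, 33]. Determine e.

20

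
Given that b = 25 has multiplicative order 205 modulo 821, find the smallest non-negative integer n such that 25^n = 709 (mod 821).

68

Baby-step giant-step with m = ceil(sqrt(205)) = 15.
Baby table (25^j mod 821 for j=0..14):
  0:1  1:25  2:625  3:26  4:650  5:651  6:676  7:480
  8:506  9:335  10:165  11:20  12:500  13:185  14:520
Giant step factor: 25^(-15) ≡ 658 (mod 821).
Scan 709·658^i mod 821 for i = 0, 1, …:
  i=0: 709   i=1: 194   i=2: 397   i=3: 148
  i=4: 506
Match at i=4, j=8: n = 4·15 + 8 = 68.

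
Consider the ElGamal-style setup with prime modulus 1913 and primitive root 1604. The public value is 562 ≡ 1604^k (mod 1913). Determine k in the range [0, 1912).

577

Baby-step giant-step with m = ceil(sqrt(1912)) = 44.
Baby table (1604^j mod 1913 for j=0..43):
  0:1  1:1604  2:1744  3:570  4:1779  5:1233  6:1603  7:140
  8:739  9:1209  10:1367  11:370  12:450  13:599  14:470  15:158
  16:916  17:80  18:149  19:1784  20:1601  21:758  22:1077  23:69
  24:1635  25:1730  26:1070  27:319  28:905  29:1566  30:95  31:1253
  32:1162  33:586  34:661  35:442  36:1158  37:1822  38:1337  39:75
  40:1694  41:716  42:664  43:1428
Giant step factor: 1604^(-44) ≡ 1387 (mod 1913).
Scan 562·1387^i mod 1913 for i = 0, 1, …:
  i=0: 562   i=1: 903   i=2: 1359   i=3: 628
  i=4: 621   i=5: 477   i=6: 1614   i=7: 408
  i=8: 1561   i=9: 1504   i=10: 878   i=11: 1118
  i=12: 1136   i=13: 1233
Match at i=13, j=5: k = 13·44 + 5 = 577.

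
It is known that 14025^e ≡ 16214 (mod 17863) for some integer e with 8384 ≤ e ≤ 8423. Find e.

Compute 14025^8384 mod 17863 = 13798, then multiply by 14025 repeatedly:
  14025^8384=13798  14025^8385=7071  14025^8386=13262  14025^8387=9994  14025^8388=12752
  14025^8389=2444  14025^8390=15866  14025^8391=1259  14025^8392=8831  14025^8393=10596
  14025^8394=6603  14025^8395=5283  14025^8396=16214
Found 16214 at exponent 8396.

8396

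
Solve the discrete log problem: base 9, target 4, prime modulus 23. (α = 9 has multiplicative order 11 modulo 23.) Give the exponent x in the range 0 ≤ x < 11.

Successive powers of 9 modulo 23:
  9^0=1  9^1=9  9^2=12  9^3=16  9^4=6  9^5=8
  9^6=3  9^7=4
So 9^7 ≡ 4 (mod 23), giving x = 7.

7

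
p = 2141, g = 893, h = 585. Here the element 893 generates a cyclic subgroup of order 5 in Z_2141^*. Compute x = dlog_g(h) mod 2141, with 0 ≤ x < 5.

4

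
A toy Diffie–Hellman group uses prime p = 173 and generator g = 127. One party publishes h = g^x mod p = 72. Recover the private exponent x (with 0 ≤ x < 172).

Successive powers of 127 modulo 173:
  127^0=1  127^1=127  127^2=40  127^3=63  127^4=43  127^5=98
  127^6=163  127^7=114  127^8=119  127^9=62  127^10=89  127^11=58
  127^12=100  127^13=71  127^14=21  127^15=72
So 127^15 ≡ 72 (mod 173), giving x = 15.

15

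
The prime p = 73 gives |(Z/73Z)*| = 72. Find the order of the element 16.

9

The order of 16 must divide p − 1 = 72 = 2^3 · 3^2.
Divisors: 1, 2, 3, 4, 6, 8, 9, 12, 18, 24, 36, 72.
Check each in increasing order: 16^1 ≡ 16;  16^2 ≡ 37;  16^3 ≡ 8;  16^4 ≡ 55;  16^6 ≡ 64;  16^8 ≡ 32;  16^9 ≡ 1.
Smallest exponent giving 1 is 9.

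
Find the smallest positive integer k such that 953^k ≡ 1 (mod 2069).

The order of 953 must divide p − 1 = 2068 = 2^2 · 11 · 47.
Divisors: 1, 2, 4, 11, 22, 44, 47, 94, 188, 517, 1034, 2068.
Check each in increasing order: 953^1 ≡ 953;  953^2 ≡ 1987;  953^4 ≡ 517;  953^11 ≡ 547;  953^22 ≡ 1273;  953^44 ≡ 502;  953^47 ≡ 1017;  953^94 ≡ 1858;  953^188 ≡ 1072;  953^517 ≡ 164;  953^1034 ≡ 2068;  953^2068 ≡ 1.
Smallest exponent giving 1 is 2068.

2068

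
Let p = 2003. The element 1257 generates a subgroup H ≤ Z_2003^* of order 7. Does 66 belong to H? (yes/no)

66 ∈ ⟨1257⟩ iff 66^7 ≡ 1 (mod 2003), since |⟨1257⟩| = 7.
66^7 mod 2003 = 1735.
Since 1735 ≠ 1, 66 does not lie in the subgroup.

no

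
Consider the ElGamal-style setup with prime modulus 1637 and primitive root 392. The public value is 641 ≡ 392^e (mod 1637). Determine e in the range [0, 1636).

928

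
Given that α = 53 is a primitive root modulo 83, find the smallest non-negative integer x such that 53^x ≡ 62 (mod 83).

9

Baby-step giant-step with m = ceil(sqrt(82)) = 10.
Baby table (53^j mod 83 for j=0..9):
  0:1  1:53  2:70  3:58  4:3  5:76  6:44  7:8
  8:9  9:62
Giant step factor: 53^(-10) ≡ 61 (mod 83).
Scan 62·61^i mod 83 for i = 0, 1, …:
  i=0: 62
Match at i=0, j=9: x = 0·10 + 9 = 9.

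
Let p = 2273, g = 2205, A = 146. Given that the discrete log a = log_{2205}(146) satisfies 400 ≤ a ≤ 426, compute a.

419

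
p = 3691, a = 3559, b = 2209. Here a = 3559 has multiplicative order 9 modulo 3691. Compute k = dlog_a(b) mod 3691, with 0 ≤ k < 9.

8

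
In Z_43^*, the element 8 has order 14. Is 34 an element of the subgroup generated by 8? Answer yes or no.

no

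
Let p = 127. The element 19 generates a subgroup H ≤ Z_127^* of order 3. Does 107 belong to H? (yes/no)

yes

⟨19⟩ has order 3; its elements mod 127 are {1, 19, 107}.
107 is in this set.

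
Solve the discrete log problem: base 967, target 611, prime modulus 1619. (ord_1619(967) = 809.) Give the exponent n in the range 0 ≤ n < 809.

50

Baby-step giant-step with m = ceil(sqrt(809)) = 29.
Baby table (967^j mod 1619 for j=0..28):
  0:1  1:967  2:926  3:135  4:1025  5:347  6:416  7:760
  8:1513  9:1114  10:603  11:261  12:1442  13:455  14:1236  15:390
  16:1522  17:103  18:842  19:1476  20:953  21:340  22:123  23:754
  24:568  25:415  26:1412  27:587  28:979
Giant step factor: 967^(-29) ≡ 610 (mod 1619).
Scan 611·610^i mod 1619 for i = 0, 1, …:
  i=0: 611   i=1: 340
Match at i=1, j=21: n = 1·29 + 21 = 50.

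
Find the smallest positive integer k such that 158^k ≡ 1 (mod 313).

The order of 158 must divide p − 1 = 312 = 2^3 · 3 · 13.
Divisors: 1, 2, 3, 4, 6, 8, 12, 13, 24, 26, 39, 52, 78, 104, 156, 312.
Check each in increasing order: 158^1 ≡ 158;  158^2 ≡ 237;  158^3 ≡ 199;  158^4 ≡ 142;  158^6 ≡ 163;  158^8 ≡ 132;  158^12 ≡ 277;  158^13 ≡ 259;  158^24 ≡ 44;  158^26 ≡ 99;  158^39 ≡ 288;  158^52 ≡ 98;  158^78 ≡ 312;  158^104 ≡ 214;  158^156 ≡ 1.
Smallest exponent giving 1 is 156.

156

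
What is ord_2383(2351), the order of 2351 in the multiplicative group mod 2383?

794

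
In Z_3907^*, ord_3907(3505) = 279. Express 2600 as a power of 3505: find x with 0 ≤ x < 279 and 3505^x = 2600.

154

Baby-step giant-step with m = ceil(sqrt(279)) = 17.
Baby table (3505^j mod 3907 for j=0..16):
  0:1  1:3505  2:1417  3:788  4:3598  5:3101  6:3638  7:2649
  8:1713  9:2913  10:1074  11:1929  12:2035  13:2400  14:229  15:1710
  16:212
Giant step factor: 3505^(-17) ≡ 1429 (mod 3907).
Scan 2600·1429^i mod 3907 for i = 0, 1, …:
  i=0: 2600   i=1: 3750   i=2: 2253   i=3: 169
  i=4: 3174   i=5: 3526   i=6: 2531   i=7: 2824
  i=8: 3472   i=9: 3505
Match at i=9, j=1: x = 9·17 + 1 = 154.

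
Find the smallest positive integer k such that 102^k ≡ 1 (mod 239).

The order of 102 must divide p − 1 = 238 = 2 · 7 · 17.
Divisors: 1, 2, 7, 14, 17, 34, 119, 238.
Check each in increasing order: 102^1 ≡ 102;  102^2 ≡ 127;  102^7 ≡ 71;  102^14 ≡ 22;  102^17 ≡ 100;  102^34 ≡ 201;  102^119 ≡ 1.
Smallest exponent giving 1 is 119.

119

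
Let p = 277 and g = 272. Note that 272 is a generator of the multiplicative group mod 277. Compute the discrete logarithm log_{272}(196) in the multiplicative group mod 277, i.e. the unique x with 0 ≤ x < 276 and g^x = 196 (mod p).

62

Baby-step giant-step with m = ceil(sqrt(276)) = 17.
Baby table (272^j mod 277 for j=0..16):
  0:1  1:272  2:25  3:152  4:71  5:199  6:113  7:266
  8:55  9:2  10:267  11:50  12:27  13:142  14:121  15:226
  16:255
Giant step factor: 272^(-17) ≡ 68 (mod 277).
Scan 196·68^i mod 277 for i = 0, 1, …:
  i=0: 196   i=1: 32   i=2: 237   i=3: 50
Match at i=3, j=11: x = 3·17 + 11 = 62.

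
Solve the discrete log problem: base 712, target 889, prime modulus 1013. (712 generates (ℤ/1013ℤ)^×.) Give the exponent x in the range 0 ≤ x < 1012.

Baby-step giant-step with m = ceil(sqrt(1012)) = 32.
Baby table (712^j mod 1013 for j=0..31):
  0:1  1:712  2:444  3:72  4:614  5:565  6:119  7:649
  8:160  9:464  10:130  11:377  12:992  13:243  14:806  15:514
  16:275  17:291  18:540  19:553  20:692  21:386  22:309  23:187
  24:441  25:975  26:295  27:349  28:303  29:980  30:816  31:543
Giant step factor: 712^(-32) ≡ 657 (mod 1013).
Scan 889·657^i mod 1013 for i = 0, 1, …:
  i=0: 889   i=1: 585   i=2: 418   i=3: 103
  i=4: 813   i=5: 290   i=6: 86   i=7: 787
  i=8: 429   i=9: 239     …   i=27: 407
  i=28: 980
Match at i=28, j=29: x = 28·32 + 29 = 925.

925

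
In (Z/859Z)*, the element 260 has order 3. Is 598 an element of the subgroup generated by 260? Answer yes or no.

yes

⟨260⟩ has order 3; its elements mod 859 are {1, 260, 598}.
598 is in this set.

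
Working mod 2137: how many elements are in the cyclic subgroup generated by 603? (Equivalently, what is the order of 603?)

The order of 603 must divide p − 1 = 2136 = 2^3 · 3 · 89.
Divisors: 1, 2, 3, 4, 6, 8, 12, 24, 89, 178, 267, 356, 534, 712, 1068, 2136.
Check each in increasing order: 603^1 ≡ 603;  603^2 ≡ 319;  603^3 ≡ 27;  603^4 ≡ 1322;  603^6 ≡ 729;  603^8 ≡ 1755;  603^12 ≡ 1465;  603^24 ≡ 677;  603^89 ≡ 2136;  603^178 ≡ 1.
Smallest exponent giving 1 is 178.

178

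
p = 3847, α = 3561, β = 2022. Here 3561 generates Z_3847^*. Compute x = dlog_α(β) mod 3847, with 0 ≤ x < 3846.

Baby-step giant-step with m = ceil(sqrt(3846)) = 63.
Baby table (3561^j mod 3847 for j=0..62):
  0:1  1:3561  2:1009  3:3798  4:2473  5:570  6:2401  7:1927
  8:2846  9:1608  10:1752  11:2885  12:1995  13:2633  14:974  15:2267
  16:1781  17:2285  18:480  19:1212  20:3445  21:3409  22:2164  23:463
  24:2227  25:1680  26:395  27:2440  28:2314  29:3727  30:3544  31:2024
  32:2033  33:3306  34:846  35:405  36:3427  37:863  38:3237  39:1345
  40:30  41:2961  42:3341  43:2377  44:1097  45:1712  46:2784  47:105
  48:746  49:2076  50:2549  51:1916  52:2145  53:2050  54:2291  55:2611
  56:3419  57:3151  58:2859  59:1737  60:3328  61:2248  62:3368
Giant step factor: 3561^(-63) ≡ 3187 (mod 3847).
Scan 2022·3187^i mod 3847 for i = 0, 1, …:
  i=0: 2022   i=1: 389   i=2: 1009
Match at i=2, j=2: x = 2·63 + 2 = 128.

128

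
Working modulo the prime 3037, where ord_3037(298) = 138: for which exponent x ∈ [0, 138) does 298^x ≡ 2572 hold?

62

Baby-step giant-step with m = ceil(sqrt(138)) = 12.
Baby table (298^j mod 3037 for j=0..11):
  0:1  1:298  2:731  3:2211  4:2886  5:557  6:1988  7:209
  8:1542  9:929  10:475  11:1848
Giant step factor: 298^(-12) ≡ 2847 (mod 3037).
Scan 2572·2847^i mod 3037 for i = 0, 1, …:
  i=0: 2572   i=1: 277   i=2: 2036   i=3: 1896
  i=4: 1163   i=5: 731
Match at i=5, j=2: x = 5·12 + 2 = 62.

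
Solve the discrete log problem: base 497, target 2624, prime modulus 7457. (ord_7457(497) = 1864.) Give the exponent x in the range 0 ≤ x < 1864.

47

Baby-step giant-step with m = ceil(sqrt(1864)) = 44.
Baby table (497^j mod 7457 for j=0..43):
  0:1  1:497  2:928  3:6339  4:3629  5:6476  6:4605  7:6843
  8:579  9:4397  10:408  11:1437  12:5774  13:6190  14:4146  15:2430
  16:7133  17:3026  18:5065  19:4296  20:2410  21:4650  22:6837  23:5054
  24:6286  25:7116  26:2034  27:4203  28:931  29:373  30:6413  31:3122
  32:578  33:3900  34:6937  35:2555  36:2145  37:7171  38:6998  39:3044
  40:6554  41:6086  42:4657  43:2859
Giant step factor: 497^(-44) ≡ 2813 (mod 7457).
Scan 2624·2813^i mod 7457 for i = 0, 1, …:
  i=0: 2624   i=1: 6339
Match at i=1, j=3: x = 1·44 + 3 = 47.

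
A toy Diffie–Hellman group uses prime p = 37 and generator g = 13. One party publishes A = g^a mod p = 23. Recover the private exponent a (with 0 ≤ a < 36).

Successive powers of 13 modulo 37:
  13^0=1  13^1=13  13^2=21  13^3=14  13^4=34  13^5=35
  13^6=11  13^7=32  13^8=9  13^9=6  13^10=4  13^11=15
  13^12=10  13^13=19  13^14=25  13^15=29  13^16=7  13^17=17
  13^18=36  13^19=24  13^20=16  13^21=23
So 13^21 ≡ 23 (mod 37), giving a = 21.

21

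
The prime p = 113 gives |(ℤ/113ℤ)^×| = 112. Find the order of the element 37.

The order of 37 must divide p − 1 = 112 = 2^4 · 7.
Divisors: 1, 2, 4, 7, 8, 14, 16, 28, 56, 112.
Check each in increasing order: 37^1 ≡ 37;  37^2 ≡ 13;  37^4 ≡ 56;  37^7 ≡ 42;  37^8 ≡ 85;  37^14 ≡ 69;  37^16 ≡ 106;  37^28 ≡ 15;  37^56 ≡ 112;  37^112 ≡ 1.
Smallest exponent giving 1 is 112.

112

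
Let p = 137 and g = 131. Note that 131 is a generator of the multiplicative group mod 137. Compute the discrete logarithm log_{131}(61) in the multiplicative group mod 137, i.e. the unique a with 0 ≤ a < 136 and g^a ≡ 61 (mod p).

74

Baby-step giant-step with m = ceil(sqrt(136)) = 12.
Baby table (131^j mod 137 for j=0..11):
  0:1  1:131  2:36  3:58  4:63  5:33  6:76  7:92
  8:133  9:24  10:130  11:42
Giant step factor: 131^(-12) ≡ 81 (mod 137).
Scan 61·81^i mod 137 for i = 0, 1, …:
  i=0: 61   i=1: 9   i=2: 44   i=3: 2
  i=4: 25   i=5: 107   i=6: 36
Match at i=6, j=2: a = 6·12 + 2 = 74.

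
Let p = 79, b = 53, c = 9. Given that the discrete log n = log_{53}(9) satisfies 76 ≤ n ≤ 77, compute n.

Compute 53^76 mod 79 = 9, then multiply by 53 repeatedly:
  53^76=9
Found 9 at exponent 76.

76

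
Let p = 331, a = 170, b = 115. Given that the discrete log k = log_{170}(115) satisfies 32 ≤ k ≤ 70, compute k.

51

Compute 170^32 mod 331 = 296, then multiply by 170 repeatedly:
  170^32=296  170^33=8  170^34=36  170^35=162  170^36=67
  170^37=136  170^38=281  170^39=106  170^40=146  170^41=326
  170^42=143  170^43=147  170^44=165  170^45=246  170^46=114
  170^47=182  170^48=157  170^49=210  170^50=283  170^51=115
Found 115 at exponent 51.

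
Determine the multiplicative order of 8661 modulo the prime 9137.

The order of 8661 must divide p − 1 = 9136 = 2^4 · 571.
Divisors: 1, 2, 4, 8, 16, 571, 1142, 2284, 4568, 9136.
Check each in increasing order: 8661^1 ≡ 8661;  8661^2 ≡ 7288;  8661^4 ≡ 1563;  8661^8 ≡ 3390;  8661^16 ≡ 6891;  8661^571 ≡ 9136;  8661^1142 ≡ 1.
Smallest exponent giving 1 is 1142.

1142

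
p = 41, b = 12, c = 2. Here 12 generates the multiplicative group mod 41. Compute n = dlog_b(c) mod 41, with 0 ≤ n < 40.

38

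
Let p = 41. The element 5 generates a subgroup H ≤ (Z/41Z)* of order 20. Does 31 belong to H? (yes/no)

⟨5⟩ has order 20; its elements mod 41 are {1, 2, 4, 5, 8, 9, 10, 16, 18, 20, 21, 23, 25, 31, 32, 33, 36, 37, 39, 40}.
31 is in this set.

yes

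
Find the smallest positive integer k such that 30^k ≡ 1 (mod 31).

The order of 30 must divide p − 1 = 30 = 2 · 3 · 5.
Divisors: 1, 2, 3, 5, 6, 10, 15, 30.
Check each in increasing order: 30^1 ≡ 30;  30^2 ≡ 1.
Smallest exponent giving 1 is 2.

2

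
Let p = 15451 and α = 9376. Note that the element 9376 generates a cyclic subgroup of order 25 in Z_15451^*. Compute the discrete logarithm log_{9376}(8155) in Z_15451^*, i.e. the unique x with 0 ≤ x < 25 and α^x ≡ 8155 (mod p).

16

Successive powers of 9376 modulo 15451:
  9376^0=1  9376^1=9376  9376^2=8637  9376^3=1821  9376^4=341  9376^5=14310
  9376^6=9527  9376^7=2921  9376^8=8124  9376^9=12645  9376^10=3997  9376^11=7197
  9376^12=4555  9376^13=1116  9376^14=3289  9376^15=12919  9376^16=8155
So 9376^16 ≡ 8155 (mod 15451), giving x = 16.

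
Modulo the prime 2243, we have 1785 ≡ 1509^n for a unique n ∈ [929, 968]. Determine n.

935

Compute 1509^929 mod 2243 = 1628, then multiply by 1509 repeatedly:
  1509^929=1628  1509^930=567  1509^931=1020  1509^932=482  1509^933=606
  1509^934=1553  1509^935=1785
Found 1785 at exponent 935.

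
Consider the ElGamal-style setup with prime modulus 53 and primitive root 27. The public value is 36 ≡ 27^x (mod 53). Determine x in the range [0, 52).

Baby-step giant-step with m = ceil(sqrt(52)) = 8.
Baby table (27^j mod 53 for j=0..7):
  0:1  1:27  2:40  3:20  4:10  5:5  6:29  7:41
Giant step factor: 27^(-8) ≡ 44 (mod 53).
Scan 36·44^i mod 53 for i = 0, 1, …:
  i=0: 36   i=1: 47   i=2: 1
Match at i=2, j=0: x = 2·8 + 0 = 16.

16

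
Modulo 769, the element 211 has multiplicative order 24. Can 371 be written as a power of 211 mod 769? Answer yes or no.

no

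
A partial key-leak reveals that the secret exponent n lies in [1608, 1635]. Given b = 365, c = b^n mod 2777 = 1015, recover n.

1630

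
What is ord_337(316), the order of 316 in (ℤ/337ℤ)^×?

The order of 316 must divide p − 1 = 336 = 2^4 · 3 · 7.
Divisors: 1, 2, 3, 4, 6, 7, 8, 12, 14, 16, 21, 24, 28, 42, 48, 56, 84, 112, 168, 336.
Check each in increasing order: 316^1 ≡ 316;  316^2 ≡ 104;  316^3 ≡ 175;  316^4 ≡ 32;  316^6 ≡ 295;  316^7 ≡ 208;  316^8 ≡ 13;  316^12 ≡ 79;  316^14 ≡ 128;  316^16 ≡ 169;  316^21 ≡ 1.
Smallest exponent giving 1 is 21.

21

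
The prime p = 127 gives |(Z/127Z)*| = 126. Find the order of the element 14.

126

The order of 14 must divide p − 1 = 126 = 2 · 3^2 · 7.
Divisors: 1, 2, 3, 6, 7, 9, 14, 18, 21, 42, 63, 126.
Check each in increasing order: 14^1 ≡ 14;  14^2 ≡ 69;  14^3 ≡ 77;  14^6 ≡ 87;  14^7 ≡ 75;  14^9 ≡ 95;  14^14 ≡ 37;  14^18 ≡ 8;  14^21 ≡ 108;  14^42 ≡ 107;  14^63 ≡ 126;  14^126 ≡ 1.
Smallest exponent giving 1 is 126.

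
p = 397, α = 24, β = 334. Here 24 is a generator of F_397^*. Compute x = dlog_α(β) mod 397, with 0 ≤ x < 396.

Baby-step giant-step with m = ceil(sqrt(396)) = 20.
Baby table (24^j mod 397 for j=0..19):
  0:1  1:24  2:179  3:326  4:281  5:392  6:277  7:296
  8:355  9:183  10:25  11:203  12:108  13:210  14:276  15:272
  16:176  17:254  18:141  19:208
Giant step factor: 24^(-20) ≡ 249 (mod 397).
Scan 334·249^i mod 397 for i = 0, 1, …:
  i=0: 334   i=1: 193   i=2: 20   i=3: 216
  i=4: 189   i=5: 215   i=6: 337   i=7: 146
  i=8: 227   i=9: 149     …   i=13: 347
  i=14: 254
Match at i=14, j=17: x = 14·20 + 17 = 297.

297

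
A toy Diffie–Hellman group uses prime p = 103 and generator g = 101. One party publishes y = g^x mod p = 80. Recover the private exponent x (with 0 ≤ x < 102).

Baby-step giant-step with m = ceil(sqrt(102)) = 11.
Baby table (101^j mod 103 for j=0..10):
  0:1  1:101  2:4  3:95  4:16  5:71  6:64  7:78
  8:50  9:3  10:97
Giant step factor: 101^(-11) ≡ 43 (mod 103).
Scan 80·43^i mod 103 for i = 0, 1, …:
  i=0: 80   i=1: 41   i=2: 12   i=3: 1
Match at i=3, j=0: x = 3·11 + 0 = 33.

33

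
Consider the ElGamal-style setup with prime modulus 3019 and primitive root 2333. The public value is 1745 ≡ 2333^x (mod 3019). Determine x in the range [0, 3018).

724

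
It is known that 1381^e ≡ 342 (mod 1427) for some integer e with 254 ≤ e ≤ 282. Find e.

Compute 1381^254 mod 1427 = 819, then multiply by 1381 repeatedly:
  1381^254=819  1381^255=855  1381^256=626  1381^257=1171  1381^258=360
  1381^259=564  1381^260=1169  1381^261=452  1381^262=613  1381^263=342
Found 342 at exponent 263.

263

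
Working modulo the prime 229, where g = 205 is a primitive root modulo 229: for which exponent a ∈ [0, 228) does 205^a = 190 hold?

103

Baby-step giant-step with m = ceil(sqrt(228)) = 16.
Baby table (205^j mod 229 for j=0..15):
  0:1  1:205  2:118  3:145  4:184  5:164  6:186  7:116
  8:193  9:177  10:103  11:47  12:17  13:50  14:174  15:175
Giant step factor: 205^(-16) ≡ 91 (mod 229).
Scan 190·91^i mod 229 for i = 0, 1, …:
  i=0: 190   i=1: 115   i=2: 160   i=3: 133
  i=4: 195   i=5: 112   i=6: 116
Match at i=6, j=7: a = 6·16 + 7 = 103.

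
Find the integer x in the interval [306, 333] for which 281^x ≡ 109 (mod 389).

Compute 281^306 mod 389 = 247, then multiply by 281 repeatedly:
  281^306=247  281^307=165  281^308=74  281^309=177  281^310=334
  281^311=105  281^312=330  281^313=148  281^314=354  281^315=279
  281^316=210  281^317=271  281^318=296  281^319=319  281^320=169
  281^321=31  281^322=153  281^323=203  281^324=249  281^325=338
  281^326=62  281^327=306  281^328=17  281^329=109
Found 109 at exponent 329.

329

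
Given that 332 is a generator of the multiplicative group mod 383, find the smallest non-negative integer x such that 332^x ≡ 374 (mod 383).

Baby-step giant-step with m = ceil(sqrt(382)) = 20.
Baby table (332^j mod 383 for j=0..19):
  0:1  1:332  2:303  3:250  4:272  5:299  6:71  7:209
  8:65  9:132  10:162  11:164  12:62  13:285  14:19  15:180
  16:12  17:154  18:189  19:319
Giant step factor: 332^(-20) ≡ 293 (mod 383).
Scan 374·293^i mod 383 for i = 0, 1, …:
  i=0: 374   i=1: 44   i=2: 253   i=3: 210
  i=4: 250
Match at i=4, j=3: x = 4·20 + 3 = 83.

83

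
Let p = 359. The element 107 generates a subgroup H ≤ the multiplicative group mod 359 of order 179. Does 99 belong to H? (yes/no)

yes

99 ∈ ⟨107⟩ iff 99^179 ≡ 1 (mod 359), since |⟨107⟩| = 179.
99^179 mod 359 = 1.
Since 1 = 1, 99 lies in the subgroup.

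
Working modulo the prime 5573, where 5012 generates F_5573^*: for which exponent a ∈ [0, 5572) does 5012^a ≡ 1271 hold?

Baby-step giant-step with m = ceil(sqrt(5572)) = 75.
Baby table (5012^j mod 5573 for j=0..74):
  0:1  1:5012  2:2633  3:5305  4:5450  5:2127  6:4948  7:5099
  8:3983  9:310  10:4426  11:2572  12:515  13:881  14:1756  15:1305
  16:3531  17:3097  18:1359  19:1102  20:381  21:3606  22:33  23:3779
  24:3294  25:2302  26:1514  27:3315  28:1667  29:1077  30:3260  31:4657
  32:1160  33:1281  34:276  35:1208  36:2218  37:4054  38:5063  39:1887
  40:263  41:2928  42:1427  43:1965  44:1089  45:2101  46:2815  47:3517
  48:5378  49:3508  50:4854  51:2103  52:1693  53:3210  54:4842  55:3262
  56:3535  57:853  58:745  59:30  60:5462  61:968  62:3106  63:1883
  64:2507  65:3542  66:2499  67:2457  68:3727  69:4601  70:4711  71:4304
  72:4138  73:2523  74:139
Giant step factor: 5012^(-75) ≡ 4925 (mod 5573).
Scan 1271·4925^i mod 5573 for i = 0, 1, …:
  i=0: 1271   i=1: 1196   i=2: 5212   i=3: 5435
  i=4: 256   i=5: 1302   i=6: 3400   i=7: 3708
  i=8: 4752   i=9: 2573     …   i=35: 163
  i=36: 263
Match at i=36, j=40: a = 36·75 + 40 = 2740.

2740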